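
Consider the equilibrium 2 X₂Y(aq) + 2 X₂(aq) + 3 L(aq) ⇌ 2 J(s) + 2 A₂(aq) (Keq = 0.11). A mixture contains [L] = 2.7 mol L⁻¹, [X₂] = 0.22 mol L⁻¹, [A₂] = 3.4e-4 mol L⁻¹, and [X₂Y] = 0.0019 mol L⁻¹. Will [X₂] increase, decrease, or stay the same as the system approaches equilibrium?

decrease

(J is a pure solid — omitted from Q.)
Q = [A₂]² / ([X₂Y]²·[X₂]²·[L]³) = (3.4e-4)² / ((0.0019)²·(0.22)²·(2.7)³) = 0.034
Q = 0.034 < Keq = 0.11: net forward reaction.
X₂ is a reactant, so it decreases.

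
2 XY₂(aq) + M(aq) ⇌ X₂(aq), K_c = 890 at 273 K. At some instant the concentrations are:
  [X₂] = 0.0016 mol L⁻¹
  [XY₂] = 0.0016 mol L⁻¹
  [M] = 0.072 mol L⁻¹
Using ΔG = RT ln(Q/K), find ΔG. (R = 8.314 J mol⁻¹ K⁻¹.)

Q_c = [X₂] / ([XY₂]²·[M]) = (0.0016) / ((0.0016)²·(0.072)) = 8680
ΔG = RT ln(Q_c/K_c) = (8.314 J mol⁻¹ K⁻¹)(273 K) × ln(8680/890)
   = (2.270 kJ/mol)(2.278) = 5.17 kJ/mol
ΔG > 0, so the forward reaction is non-spontaneous (proceeds in reverse).

ΔG = 5.17 kJ/mol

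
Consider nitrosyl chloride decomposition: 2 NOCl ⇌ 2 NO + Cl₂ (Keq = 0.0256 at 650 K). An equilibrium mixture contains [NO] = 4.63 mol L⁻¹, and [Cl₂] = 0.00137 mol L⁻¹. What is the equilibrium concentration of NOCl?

[NOCl] = 1.07 mol L⁻¹

At equilibrium, Keq = [NO]²·[Cl₂] / [NOCl]² = 0.0256.
(4.63)²·(0.00137) / ([NOCl])² = 0.0256
[NOCl]² = 1.15 ⇒ [NOCl] = 1.07 mol L⁻¹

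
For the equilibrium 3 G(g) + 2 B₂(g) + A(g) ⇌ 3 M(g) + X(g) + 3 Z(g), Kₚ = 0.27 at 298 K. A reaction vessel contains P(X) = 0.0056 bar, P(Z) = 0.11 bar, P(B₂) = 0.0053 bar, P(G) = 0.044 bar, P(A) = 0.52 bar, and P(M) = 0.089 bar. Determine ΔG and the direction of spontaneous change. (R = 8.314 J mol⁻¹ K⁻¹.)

ΔG = 6.81 kJ/mol; the forward reaction is non-spontaneous

Qₚ = P(M)³·P(X)·P(Z)³ / (P(G)³·P(B₂)²·P(A)) = (0.089)³·(0.0056)·(0.11)³ / ((0.044)³·(0.0053)²·(0.52)) = 4.22
ΔG = RT ln(Qₚ/Kₚ) = (8.314 J mol⁻¹ K⁻¹)(298 K) × ln(4.22/0.27)
   = (2.478 kJ/mol)(2.749) = 6.81 kJ/mol
ΔG > 0, so the forward reaction is non-spontaneous (proceeds in reverse).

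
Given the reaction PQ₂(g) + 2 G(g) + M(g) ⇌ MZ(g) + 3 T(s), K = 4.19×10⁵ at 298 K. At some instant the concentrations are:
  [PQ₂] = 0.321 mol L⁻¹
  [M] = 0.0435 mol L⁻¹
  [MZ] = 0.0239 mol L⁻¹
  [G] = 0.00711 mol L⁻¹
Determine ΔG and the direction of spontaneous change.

(T is a pure solid — omitted from Q.)
Q = [MZ] / ([PQ₂]·[G]²·[M]) = (0.0239) / ((0.321)·(0.00711)²·(0.0435)) = 33900
ΔG = RT ln(Q/K) = (8.314 J mol⁻¹ K⁻¹)(298 K) × ln(33900/4.19×10⁵)
   = (2.478 kJ/mol)(-2.514) = -6.23 kJ/mol
ΔG < 0, so the forward reaction is spontaneous (proceeds forward).

ΔG = -6.23 kJ/mol; the forward reaction is spontaneous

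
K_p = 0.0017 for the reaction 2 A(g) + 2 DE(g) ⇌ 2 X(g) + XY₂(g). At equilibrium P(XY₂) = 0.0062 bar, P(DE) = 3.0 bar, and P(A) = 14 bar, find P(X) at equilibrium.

P(X) = 22 bar

At equilibrium, K_p = P(X)²·P(XY₂) / (P(A)²·P(DE)²) = 0.0017.
(P(X))²·(0.0062) / ((14)²·(3.0)²) = 0.0017
P(X)² = 484 ⇒ P(X) = 22 bar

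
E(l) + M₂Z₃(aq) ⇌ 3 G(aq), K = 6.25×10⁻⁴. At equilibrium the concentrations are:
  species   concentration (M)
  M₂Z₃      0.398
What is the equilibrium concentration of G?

[G] = 0.0629 M

(E is a pure liquid — omitted from K.)
At equilibrium, K = [G]³ / [M₂Z₃] = 6.25×10⁻⁴.
([G])³ / (0.398) = 6.25×10⁻⁴
[G]³ = 2.49×10⁻⁴ ⇒ [G] = 0.0629 M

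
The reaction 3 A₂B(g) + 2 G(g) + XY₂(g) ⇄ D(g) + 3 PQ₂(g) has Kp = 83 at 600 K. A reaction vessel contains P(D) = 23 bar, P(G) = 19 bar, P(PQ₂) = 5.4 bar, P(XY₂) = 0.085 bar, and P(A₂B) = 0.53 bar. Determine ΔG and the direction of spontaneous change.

ΔG = 11.3 kJ/mol; the forward reaction is non-spontaneous

Qp = P(D)·P(PQ₂)³ / (P(A₂B)³·P(G)²·P(XY₂)) = (23)·(5.4)³ / ((0.53)³·(19)²·(0.085)) = 793
ΔG = RT ln(Qp/Kp) = (8.314 J mol⁻¹ K⁻¹)(600 K) × ln(793/83)
   = (4.988 kJ/mol)(2.257) = 11.3 kJ/mol
ΔG > 0, so the forward reaction is non-spontaneous (proceeds in reverse).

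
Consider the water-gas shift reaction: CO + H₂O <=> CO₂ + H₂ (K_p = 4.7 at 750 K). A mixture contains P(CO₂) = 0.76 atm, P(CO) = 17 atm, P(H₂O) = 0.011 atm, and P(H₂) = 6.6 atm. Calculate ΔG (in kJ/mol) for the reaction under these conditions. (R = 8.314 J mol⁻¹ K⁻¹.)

Q_p = P(CO₂)·P(H₂) / (P(CO)·P(H₂O)) = (0.76)·(6.6) / ((17)·(0.011)) = 26.8
ΔG = RT ln(Q_p/K_p) = (8.314 J mol⁻¹ K⁻¹)(750 K) × ln(26.8/4.7)
   = (6.236 kJ/mol)(1.741) = 10.9 kJ/mol
ΔG > 0, so the forward reaction is non-spontaneous (proceeds in reverse).

ΔG = 10.9 kJ/mol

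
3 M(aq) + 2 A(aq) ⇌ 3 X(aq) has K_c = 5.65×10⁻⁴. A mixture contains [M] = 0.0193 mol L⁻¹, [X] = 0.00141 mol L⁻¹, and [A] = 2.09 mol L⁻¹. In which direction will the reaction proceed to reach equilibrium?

to the right

Q_c = [X]³ / ([M]³·[A]²) = (0.00141)³ / ((0.0193)³·(2.09)²) = 8.93×10⁻⁵
Q_c = 8.93×10⁻⁵ < K_c = 5.65×10⁻⁴, so the forward reaction proceeds.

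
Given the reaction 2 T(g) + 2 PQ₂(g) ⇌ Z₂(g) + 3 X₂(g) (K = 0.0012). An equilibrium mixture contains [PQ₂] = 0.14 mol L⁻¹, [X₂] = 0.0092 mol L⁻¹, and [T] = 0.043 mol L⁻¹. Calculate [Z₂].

At equilibrium, K = [Z₂]·[X₂]³ / ([T]²·[PQ₂]²) = 0.0012.
([Z₂])·(0.0092)³ / ((0.043)²·(0.14)²) = 0.0012
[Z₂] = 0.0558 = 0.056 mol L⁻¹

[Z₂] = 0.056 mol L⁻¹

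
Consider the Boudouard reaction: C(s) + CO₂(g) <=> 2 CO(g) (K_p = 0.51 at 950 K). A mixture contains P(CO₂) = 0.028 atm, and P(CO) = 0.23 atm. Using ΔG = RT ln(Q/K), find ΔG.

(C is a pure solid — omitted from Q_p.)
Q_p = P(CO)² / P(CO₂) = (0.23)² / (0.028) = 1.89
ΔG = RT ln(Q_p/K_p) = (8.314 J mol⁻¹ K⁻¹)(950 K) × ln(1.89/0.51)
   = (7.898 kJ/mol)(1.310) = 10.3 kJ/mol
ΔG > 0, so the forward reaction is non-spontaneous (proceeds in reverse).

ΔG = 10.3 kJ/mol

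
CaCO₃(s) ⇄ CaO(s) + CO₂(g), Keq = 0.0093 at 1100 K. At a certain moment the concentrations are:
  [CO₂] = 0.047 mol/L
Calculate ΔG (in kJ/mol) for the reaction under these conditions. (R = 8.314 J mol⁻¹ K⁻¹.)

(CaCO₃, CaO are pure solids — omitted from Q.)
Q = [CO₂] = 0.0470
ΔG = RT ln(Q/Keq) = (8.314 J mol⁻¹ K⁻¹)(1100 K) × ln(0.0470/0.0093)
   = (9.145 kJ/mol)(1.620) = 14.8 kJ/mol
ΔG > 0, so the forward reaction is non-spontaneous (proceeds in reverse).

ΔG = 14.8 kJ/mol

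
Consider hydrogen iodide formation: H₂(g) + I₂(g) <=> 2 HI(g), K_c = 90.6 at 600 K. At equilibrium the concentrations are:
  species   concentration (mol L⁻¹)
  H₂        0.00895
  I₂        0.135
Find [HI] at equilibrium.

At equilibrium, K_c = [HI]² / ([H₂]·[I₂]) = 90.6.
([HI])² / ((0.00895)·(0.135)) = 90.6
[HI]² = 0.109 ⇒ [HI] = 0.331 mol L⁻¹

[HI] = 0.331 mol L⁻¹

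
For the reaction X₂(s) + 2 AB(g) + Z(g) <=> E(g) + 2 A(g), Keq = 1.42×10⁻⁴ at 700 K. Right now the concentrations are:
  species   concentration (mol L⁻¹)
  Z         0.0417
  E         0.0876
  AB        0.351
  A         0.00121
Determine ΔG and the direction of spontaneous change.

ΔG = -10.1 kJ/mol; the forward reaction is spontaneous

(X₂ is a pure solid — omitted from Q.)
Q = [E]·[A]² / ([AB]²·[Z]) = (0.0876)·(0.00121)² / ((0.351)²·(0.0417)) = 2.50×10⁻⁵
ΔG = RT ln(Q/Keq) = (8.314 J mol⁻¹ K⁻¹)(700 K) × ln(2.50×10⁻⁵/1.42×10⁻⁴)
   = (5.820 kJ/mol)(-1.737) = -10.1 kJ/mol
ΔG < 0, so the forward reaction is spontaneous (proceeds forward).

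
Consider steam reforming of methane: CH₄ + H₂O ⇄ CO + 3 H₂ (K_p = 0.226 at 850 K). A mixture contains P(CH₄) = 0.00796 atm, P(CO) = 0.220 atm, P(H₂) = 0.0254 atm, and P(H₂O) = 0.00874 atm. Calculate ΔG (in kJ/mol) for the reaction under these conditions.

ΔG = -10.4 kJ/mol

Q_p = P(CO)·P(H₂)³ / (P(CH₄)·P(H₂O)) = (0.220)·(0.0254)³ / ((0.00796)·(0.00874)) = 0.0518
ΔG = RT ln(Q_p/K_p) = (8.314 J mol⁻¹ K⁻¹)(850 K) × ln(0.0518/0.226)
   = (7.067 kJ/mol)(-1.473) = -10.4 kJ/mol
ΔG < 0, so the forward reaction is spontaneous (proceeds forward).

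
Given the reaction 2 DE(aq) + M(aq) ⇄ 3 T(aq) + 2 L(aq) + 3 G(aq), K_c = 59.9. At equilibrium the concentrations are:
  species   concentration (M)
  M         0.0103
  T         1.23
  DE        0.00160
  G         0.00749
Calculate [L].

[L] = 1.42 M

At equilibrium, K_c = [T]³·[L]²·[G]³ / ([DE]²·[M]) = 59.9.
(1.23)³·([L])²·(0.00749)³ / ((0.00160)²·(0.0103)) = 59.9
[L]² = 2.02 ⇒ [L] = 1.42 M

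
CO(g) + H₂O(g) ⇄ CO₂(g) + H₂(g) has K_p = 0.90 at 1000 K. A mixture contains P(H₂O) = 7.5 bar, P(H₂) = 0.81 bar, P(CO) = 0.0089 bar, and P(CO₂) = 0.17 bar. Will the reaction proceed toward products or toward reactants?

in the reverse direction

Q_p = P(CO₂)·P(H₂) / (P(CO)·P(H₂O)) = (0.17)·(0.81) / ((0.0089)·(7.5)) = 2.1
Q_p = 2.1 > K_p = 0.90, so the reverse reaction proceeds.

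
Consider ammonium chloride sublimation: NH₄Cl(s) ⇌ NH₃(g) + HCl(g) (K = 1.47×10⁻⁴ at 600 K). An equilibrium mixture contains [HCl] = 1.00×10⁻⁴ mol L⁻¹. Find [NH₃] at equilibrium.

[NH₃] = 1.47 mol L⁻¹

(NH₄Cl is a pure solid — omitted from K.)
At equilibrium, K = [NH₃]·[HCl] = 1.47×10⁻⁴.
([NH₃])·(1.00×10⁻⁴) = 1.47×10⁻⁴
[NH₃] = 1.47 mol L⁻¹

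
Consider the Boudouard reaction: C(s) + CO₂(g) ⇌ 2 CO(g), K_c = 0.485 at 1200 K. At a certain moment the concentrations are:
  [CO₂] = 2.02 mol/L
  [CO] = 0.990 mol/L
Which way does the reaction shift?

(C is a pure solid — omitted from Q_c.)
Q_c = [CO]² / [CO₂] = (0.990)² / (2.02) = 0.485
Q_c = 0.485 = K_c, so the system is already at equilibrium.

at equilibrium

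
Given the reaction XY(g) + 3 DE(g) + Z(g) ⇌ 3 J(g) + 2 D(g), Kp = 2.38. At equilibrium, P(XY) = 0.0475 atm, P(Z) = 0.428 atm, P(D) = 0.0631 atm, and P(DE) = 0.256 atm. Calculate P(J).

At equilibrium, Kp = P(J)³·P(D)² / (P(XY)·P(DE)³·P(Z)) = 2.38.
(P(J))³·(0.0631)² / ((0.0475)·(0.256)³·(0.428)) = 2.38
P(J)³ = 0.204 ⇒ P(J) = 0.589 atm

P(J) = 0.589 atm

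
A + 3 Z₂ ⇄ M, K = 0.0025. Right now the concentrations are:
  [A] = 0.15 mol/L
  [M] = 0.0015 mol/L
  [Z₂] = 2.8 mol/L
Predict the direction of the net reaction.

Q = [M] / ([A]·[Z₂]³) = (0.0015) / ((0.15)·(2.8)³) = 4.6×10⁻⁴
Q = 4.6×10⁻⁴ < K = 0.0025, so the forward reaction proceeds.

toward products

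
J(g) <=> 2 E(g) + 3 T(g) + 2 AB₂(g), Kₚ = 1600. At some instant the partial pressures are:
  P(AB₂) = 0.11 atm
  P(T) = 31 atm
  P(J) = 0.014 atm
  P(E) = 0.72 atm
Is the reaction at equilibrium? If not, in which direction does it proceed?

Qₚ = P(E)²·P(T)³·P(AB₂)² / P(J) = (0.72)²·(31)³·(0.11)² / (0.014) = 13000
Qₚ = 13000 > Kₚ = 1600, so the reverse reaction proceeds.

toward reactants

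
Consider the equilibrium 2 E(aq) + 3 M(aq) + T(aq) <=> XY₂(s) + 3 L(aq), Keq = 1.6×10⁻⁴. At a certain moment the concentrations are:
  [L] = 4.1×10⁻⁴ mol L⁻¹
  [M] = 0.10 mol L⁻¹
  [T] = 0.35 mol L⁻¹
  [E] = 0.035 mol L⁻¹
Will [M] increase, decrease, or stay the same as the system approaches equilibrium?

stay the same

(XY₂ is a pure solid — omitted from Q.)
Q = [L]³ / ([E]²·[M]³·[T]) = (4.1×10⁻⁴)³ / ((0.035)²·(0.10)³·(0.35)) = 1.6×10⁻⁴
Q = 1.6×10⁻⁴ = Keq; the system is at equilibrium.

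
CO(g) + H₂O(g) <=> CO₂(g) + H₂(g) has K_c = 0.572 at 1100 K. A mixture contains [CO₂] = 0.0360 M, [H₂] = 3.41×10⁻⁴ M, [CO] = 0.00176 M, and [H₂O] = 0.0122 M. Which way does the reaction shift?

Q_c = [CO₂]·[H₂] / ([CO]·[H₂O]) = (0.0360)·(3.41×10⁻⁴) / ((0.00176)·(0.0122)) = 0.572
Q_c = 0.572 = K_c, so the system is already at equilibrium.

at equilibrium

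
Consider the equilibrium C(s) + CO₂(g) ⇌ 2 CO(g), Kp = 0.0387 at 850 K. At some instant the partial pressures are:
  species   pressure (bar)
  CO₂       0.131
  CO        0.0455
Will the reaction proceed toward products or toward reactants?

(C is a pure solid — omitted from Qp.)
Qp = P(CO)² / P(CO₂) = (0.0455)² / (0.131) = 0.0158
Qp = 0.0158 < Kp = 0.0387, so the forward reaction proceeds.

toward products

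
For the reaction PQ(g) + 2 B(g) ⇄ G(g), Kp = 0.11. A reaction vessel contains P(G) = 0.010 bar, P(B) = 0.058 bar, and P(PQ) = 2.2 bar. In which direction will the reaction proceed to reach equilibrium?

to the left

Qp = P(G) / (P(PQ)·P(B)²) = (0.010) / ((2.2)·(0.058)²) = 1.4
Qp = 1.4 > Kp = 0.11, so the reverse reaction proceeds.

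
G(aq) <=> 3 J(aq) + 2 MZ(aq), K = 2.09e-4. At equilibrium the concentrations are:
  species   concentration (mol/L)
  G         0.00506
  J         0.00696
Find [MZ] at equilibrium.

At equilibrium, K = [J]³·[MZ]² / [G] = 2.09e-4.
(0.00696)³·([MZ])² / (0.00506) = 2.09e-4
[MZ]² = 3.14 ⇒ [MZ] = 1.77 mol/L

[MZ] = 1.77 mol/L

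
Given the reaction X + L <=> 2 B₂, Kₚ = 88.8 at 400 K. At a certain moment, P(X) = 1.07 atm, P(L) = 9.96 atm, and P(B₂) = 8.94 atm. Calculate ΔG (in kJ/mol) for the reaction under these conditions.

ΔG = -8.22 kJ/mol

Qₚ = P(B₂)² / (P(X)·P(L)) = (8.94)² / ((1.07)·(9.96)) = 7.50
ΔG = RT ln(Qₚ/Kₚ) = (8.314 J mol⁻¹ K⁻¹)(400 K) × ln(7.50/88.8)
   = (3.326 kJ/mol)(-2.471) = -8.22 kJ/mol
ΔG < 0, so the forward reaction is spontaneous (proceeds forward).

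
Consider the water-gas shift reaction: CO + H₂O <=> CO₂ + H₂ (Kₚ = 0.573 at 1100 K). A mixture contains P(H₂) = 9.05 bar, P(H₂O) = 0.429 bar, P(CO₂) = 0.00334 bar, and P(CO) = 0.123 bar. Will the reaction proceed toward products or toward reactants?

Qₚ = P(CO₂)·P(H₂) / (P(CO)·P(H₂O)) = (0.00334)·(9.05) / ((0.123)·(0.429)) = 0.573
Qₚ = 0.573 = Kₚ, so the system is already at equilibrium.

at equilibrium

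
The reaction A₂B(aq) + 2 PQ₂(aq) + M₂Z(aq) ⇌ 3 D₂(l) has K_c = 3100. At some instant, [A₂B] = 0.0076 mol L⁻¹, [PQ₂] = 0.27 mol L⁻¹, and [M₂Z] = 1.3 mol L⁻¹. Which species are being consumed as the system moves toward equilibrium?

A₂B, PQ₂, M₂Z (reactants)

(D₂ is a pure liquid — omitted from Q_c.)
Q_c = 1 / ([A₂B]·[PQ₂]²·[M₂Z]) = 1 / ((0.0076)·(0.27)²·(1.3)) = 1400
Q_c = 1400 < K_c = 3100: net forward reaction.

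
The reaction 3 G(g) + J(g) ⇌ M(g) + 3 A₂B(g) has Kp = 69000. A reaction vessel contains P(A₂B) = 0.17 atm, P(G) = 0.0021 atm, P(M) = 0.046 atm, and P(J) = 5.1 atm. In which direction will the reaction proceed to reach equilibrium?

Qp = P(M)·P(A₂B)³ / (P(G)³·P(J)) = (0.046)·(0.17)³ / ((0.0021)³·(5.1)) = 4800
Qp = 4800 < Kp = 69000, so the forward reaction proceeds.

toward products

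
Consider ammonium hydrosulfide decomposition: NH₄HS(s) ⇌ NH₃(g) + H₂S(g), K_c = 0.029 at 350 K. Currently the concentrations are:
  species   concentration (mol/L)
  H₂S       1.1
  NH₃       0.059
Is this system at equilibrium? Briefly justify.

no; Q > K, reaction proceeds in reverse

(NH₄HS is a pure solid — omitted from Q_c.)
Q_c = [NH₃]·[H₂S] = (0.059)·(1.1) = 0.065
Q_c = 0.065 > K_c = 0.029: net reverse reaction.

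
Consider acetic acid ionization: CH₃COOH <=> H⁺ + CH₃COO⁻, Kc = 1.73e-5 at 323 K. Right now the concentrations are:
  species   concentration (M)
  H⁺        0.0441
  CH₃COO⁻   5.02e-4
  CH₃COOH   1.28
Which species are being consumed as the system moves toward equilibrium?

Qc = [H⁺]·[CH₃COO⁻] / [CH₃COOH] = (0.0441)·(5.02e-4) / (1.28) = 1.73e-5
Qc = 1.73e-5 = Kc; the system is at equilibrium.

none (at equilibrium)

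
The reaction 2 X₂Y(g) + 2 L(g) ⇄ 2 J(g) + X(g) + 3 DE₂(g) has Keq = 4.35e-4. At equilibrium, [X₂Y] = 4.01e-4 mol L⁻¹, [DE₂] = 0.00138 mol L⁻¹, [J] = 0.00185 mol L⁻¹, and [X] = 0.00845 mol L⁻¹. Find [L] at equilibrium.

At equilibrium, Keq = [J]²·[X]·[DE₂]³ / ([X₂Y]²·[L]²) = 4.35e-4.
(0.00185)²·(0.00845)·(0.00138)³ / ((4.01e-4)²·([L])²) = 4.35e-4
[L]² = 1.09e-6 ⇒ [L] = 0.00104 mol L⁻¹

[L] = 0.00104 mol L⁻¹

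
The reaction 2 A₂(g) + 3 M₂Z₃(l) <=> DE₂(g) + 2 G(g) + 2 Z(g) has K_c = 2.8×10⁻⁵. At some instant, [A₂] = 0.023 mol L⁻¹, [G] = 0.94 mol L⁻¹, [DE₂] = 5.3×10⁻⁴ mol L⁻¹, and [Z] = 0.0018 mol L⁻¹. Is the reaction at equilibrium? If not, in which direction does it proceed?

to the right

(M₂Z₃ is a pure liquid — omitted from Q_c.)
Q_c = [DE₂]·[G]²·[Z]² / [A₂]² = (5.3×10⁻⁴)·(0.94)²·(0.0018)² / (0.023)² = 2.9×10⁻⁶
Q_c = 2.9×10⁻⁶ < K_c = 2.8×10⁻⁵, so the forward reaction proceeds.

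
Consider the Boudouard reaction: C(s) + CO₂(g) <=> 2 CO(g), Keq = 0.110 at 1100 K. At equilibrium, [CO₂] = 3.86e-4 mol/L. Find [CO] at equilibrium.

(C is a pure solid — omitted from Keq.)
At equilibrium, Keq = [CO]² / [CO₂] = 0.110.
([CO])² / (3.86e-4) = 0.110
[CO]² = 4.25e-5 ⇒ [CO] = 0.00652 mol/L

[CO] = 0.00652 mol/L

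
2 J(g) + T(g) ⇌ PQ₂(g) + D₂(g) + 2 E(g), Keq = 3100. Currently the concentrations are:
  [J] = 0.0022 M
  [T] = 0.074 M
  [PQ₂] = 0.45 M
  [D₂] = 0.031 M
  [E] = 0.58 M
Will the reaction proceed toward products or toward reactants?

to the left

Q = [PQ₂]·[D₂]·[E]² / ([J]²·[T]) = (0.45)·(0.031)·(0.58)² / ((0.0022)²·(0.074)) = 13000
Q = 13000 > Keq = 3100, so the reverse reaction proceeds.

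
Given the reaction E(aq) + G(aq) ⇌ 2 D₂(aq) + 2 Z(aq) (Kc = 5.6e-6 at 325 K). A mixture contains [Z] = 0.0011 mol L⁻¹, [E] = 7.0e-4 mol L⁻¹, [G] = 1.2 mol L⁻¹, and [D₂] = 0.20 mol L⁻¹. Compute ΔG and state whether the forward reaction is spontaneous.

Qc = [D₂]²·[Z]² / ([E]·[G]) = (0.20)²·(0.0011)² / ((7.0e-4)·(1.2)) = 5.76e-5
ΔG = RT ln(Qc/Kc) = (8.314 J mol⁻¹ K⁻¹)(325 K) × ln(5.76e-5/5.6e-6)
   = (2.702 kJ/mol)(2.331) = 6.30 kJ/mol
ΔG > 0, so the forward reaction is non-spontaneous (proceeds in reverse).

ΔG = 6.30 kJ/mol; the forward reaction is non-spontaneous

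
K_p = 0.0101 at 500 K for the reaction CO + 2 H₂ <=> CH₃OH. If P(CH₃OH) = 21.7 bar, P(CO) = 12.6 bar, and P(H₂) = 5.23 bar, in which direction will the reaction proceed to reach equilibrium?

Q_p = P(CH₃OH) / (P(CO)·P(H₂)²) = (21.7) / ((12.6)·(5.23)²) = 0.0630
Q_p = 0.0630 > K_p = 0.0101, so the reverse reaction proceeds.

toward reactants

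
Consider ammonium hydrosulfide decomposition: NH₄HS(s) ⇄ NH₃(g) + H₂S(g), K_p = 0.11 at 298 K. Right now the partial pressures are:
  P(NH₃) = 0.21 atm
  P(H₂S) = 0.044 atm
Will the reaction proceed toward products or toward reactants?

(NH₄HS is a pure solid — omitted from Q_p.)
Q_p = P(NH₃)·P(H₂S) = (0.21)·(0.044) = 0.0092
Q_p = 0.0092 < K_p = 0.11, so the forward reaction proceeds.

in the forward direction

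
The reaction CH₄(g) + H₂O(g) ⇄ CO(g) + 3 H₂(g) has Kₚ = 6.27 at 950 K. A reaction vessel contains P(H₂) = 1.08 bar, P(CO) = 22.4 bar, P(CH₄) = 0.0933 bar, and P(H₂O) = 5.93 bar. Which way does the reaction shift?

Qₚ = P(CO)·P(H₂)³ / (P(CH₄)·P(H₂O)) = (22.4)·(1.08)³ / ((0.0933)·(5.93)) = 51.0
Qₚ = 51.0 > Kₚ = 6.27, so the reverse reaction proceeds.

toward reactants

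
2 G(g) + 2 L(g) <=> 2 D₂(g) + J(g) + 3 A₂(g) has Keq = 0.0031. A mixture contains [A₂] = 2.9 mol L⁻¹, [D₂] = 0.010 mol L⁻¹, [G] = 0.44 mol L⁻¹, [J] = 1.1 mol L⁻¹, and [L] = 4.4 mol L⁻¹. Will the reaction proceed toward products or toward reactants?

Q = [D₂]²·[J]·[A₂]³ / ([G]²·[L]²) = (0.010)²·(1.1)·(2.9)³ / ((0.44)²·(4.4)²) = 7.2×10⁻⁴
Q = 7.2×10⁻⁴ < Keq = 0.0031, so the forward reaction proceeds.

forward (toward products)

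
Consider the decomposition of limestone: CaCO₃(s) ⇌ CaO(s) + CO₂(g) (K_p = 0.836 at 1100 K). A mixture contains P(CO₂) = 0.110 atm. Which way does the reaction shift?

(CaCO₃, CaO are pure solids — omitted from Q_p.)
Q_p = P(CO₂) = 0.110
Q_p = 0.110 < K_p = 0.836, so the forward reaction proceeds.

toward products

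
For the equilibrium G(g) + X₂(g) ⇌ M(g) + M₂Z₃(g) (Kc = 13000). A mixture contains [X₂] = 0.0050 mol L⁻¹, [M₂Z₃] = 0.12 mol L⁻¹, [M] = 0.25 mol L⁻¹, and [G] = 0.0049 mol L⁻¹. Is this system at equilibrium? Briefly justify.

no; Q < K, reaction proceeds forward

Qc = [M]·[M₂Z₃] / ([G]·[X₂]) = (0.25)·(0.12) / ((0.0049)·(0.0050)) = 1200
Qc = 1200 < Kc = 13000: net forward reaction.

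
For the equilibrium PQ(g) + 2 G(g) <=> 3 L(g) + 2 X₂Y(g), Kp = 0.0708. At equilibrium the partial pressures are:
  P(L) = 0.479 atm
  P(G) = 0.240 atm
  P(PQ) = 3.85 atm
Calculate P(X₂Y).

At equilibrium, Kp = P(L)³·P(X₂Y)² / (P(PQ)·P(G)²) = 0.0708.
(0.479)³·(P(X₂Y))² / ((3.85)·(0.240)²) = 0.0708
P(X₂Y)² = 0.143 ⇒ P(X₂Y) = 0.378 atm

P(X₂Y) = 0.378 atm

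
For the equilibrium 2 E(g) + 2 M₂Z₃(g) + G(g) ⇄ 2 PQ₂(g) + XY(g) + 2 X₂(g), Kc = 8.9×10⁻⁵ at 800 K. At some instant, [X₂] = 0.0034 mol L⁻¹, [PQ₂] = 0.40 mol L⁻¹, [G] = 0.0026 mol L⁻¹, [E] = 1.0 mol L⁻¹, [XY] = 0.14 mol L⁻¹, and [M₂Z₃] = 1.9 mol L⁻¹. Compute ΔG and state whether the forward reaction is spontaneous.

ΔG = -7.79 kJ/mol; the forward reaction is spontaneous

Qc = [PQ₂]²·[XY]·[X₂]² / ([E]²·[M₂Z₃]²·[G]) = (0.40)²·(0.14)·(0.0034)² / ((1.0)²·(1.9)²·(0.0026)) = 2.76×10⁻⁵
ΔG = RT ln(Qc/Kc) = (8.314 J mol⁻¹ K⁻¹)(800 K) × ln(2.76×10⁻⁵/8.9×10⁻⁵)
   = (6.651 kJ/mol)(-1.171) = -7.79 kJ/mol
ΔG < 0, so the forward reaction is spontaneous (proceeds forward).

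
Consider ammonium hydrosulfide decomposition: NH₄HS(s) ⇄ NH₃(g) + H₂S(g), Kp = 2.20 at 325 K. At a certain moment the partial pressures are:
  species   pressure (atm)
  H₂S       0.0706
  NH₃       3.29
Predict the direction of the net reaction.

(NH₄HS is a pure solid — omitted from Qp.)
Qp = P(NH₃)·P(H₂S) = (3.29)·(0.0706) = 0.232
Qp = 0.232 < Kp = 2.20, so the forward reaction proceeds.

forward (toward products)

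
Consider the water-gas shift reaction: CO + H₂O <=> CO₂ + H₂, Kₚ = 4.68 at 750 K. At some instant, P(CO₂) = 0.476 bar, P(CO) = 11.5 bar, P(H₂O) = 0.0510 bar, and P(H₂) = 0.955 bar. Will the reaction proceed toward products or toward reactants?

Qₚ = P(CO₂)·P(H₂) / (P(CO)·P(H₂O)) = (0.476)·(0.955) / ((11.5)·(0.0510)) = 0.775
Qₚ = 0.775 < Kₚ = 4.68, so the forward reaction proceeds.

to the right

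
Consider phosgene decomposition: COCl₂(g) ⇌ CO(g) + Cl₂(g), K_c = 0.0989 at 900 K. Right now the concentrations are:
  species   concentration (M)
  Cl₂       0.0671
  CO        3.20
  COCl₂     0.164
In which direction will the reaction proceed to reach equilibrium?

Q_c = [CO]·[Cl₂] / [COCl₂] = (3.20)·(0.0671) / (0.164) = 1.31
Q_c = 1.31 > K_c = 0.0989, so the reverse reaction proceeds.

reverse (toward reactants)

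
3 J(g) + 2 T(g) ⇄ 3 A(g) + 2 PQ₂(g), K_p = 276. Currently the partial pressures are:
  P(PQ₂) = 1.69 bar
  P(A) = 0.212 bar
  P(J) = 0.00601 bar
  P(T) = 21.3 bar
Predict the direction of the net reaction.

no net change (already at equilibrium)

Q_p = P(A)³·P(PQ₂)² / (P(J)³·P(T)²) = (0.212)³·(1.69)² / ((0.00601)³·(21.3)²) = 276
Q_p = 276 = K_p, so the system is already at equilibrium.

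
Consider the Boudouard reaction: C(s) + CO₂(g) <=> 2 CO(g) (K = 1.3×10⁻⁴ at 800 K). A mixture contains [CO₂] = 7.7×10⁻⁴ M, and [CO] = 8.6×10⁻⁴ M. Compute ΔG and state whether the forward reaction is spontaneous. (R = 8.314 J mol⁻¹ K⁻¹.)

ΔG = 13.3 kJ/mol; the forward reaction is non-spontaneous

(C is a pure solid — omitted from Q.)
Q = [CO]² / [CO₂] = (8.6×10⁻⁴)² / (7.7×10⁻⁴) = 9.61×10⁻⁴
ΔG = RT ln(Q/K) = (8.314 J mol⁻¹ K⁻¹)(800 K) × ln(9.61×10⁻⁴/1.3×10⁻⁴)
   = (6.651 kJ/mol)(2.000) = 13.3 kJ/mol
ΔG > 0, so the forward reaction is non-spontaneous (proceeds in reverse).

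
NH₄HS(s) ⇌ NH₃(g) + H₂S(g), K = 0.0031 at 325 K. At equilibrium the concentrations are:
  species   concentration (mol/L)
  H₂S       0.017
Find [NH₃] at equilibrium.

(NH₄HS is a pure solid — omitted from K.)
At equilibrium, K = [NH₃]·[H₂S] = 0.0031.
([NH₃])·(0.017) = 0.0031
[NH₃] = 0.182 = 0.18 mol/L

[NH₃] = 0.18 mol/L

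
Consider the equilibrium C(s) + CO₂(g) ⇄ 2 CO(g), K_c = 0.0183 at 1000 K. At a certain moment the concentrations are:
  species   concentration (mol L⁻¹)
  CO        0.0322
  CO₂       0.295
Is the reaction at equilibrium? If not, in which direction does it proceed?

(C is a pure solid — omitted from Q_c.)
Q_c = [CO]² / [CO₂] = (0.0322)² / (0.295) = 0.00351
Q_c = 0.00351 < K_c = 0.0183, so the forward reaction proceeds.

toward products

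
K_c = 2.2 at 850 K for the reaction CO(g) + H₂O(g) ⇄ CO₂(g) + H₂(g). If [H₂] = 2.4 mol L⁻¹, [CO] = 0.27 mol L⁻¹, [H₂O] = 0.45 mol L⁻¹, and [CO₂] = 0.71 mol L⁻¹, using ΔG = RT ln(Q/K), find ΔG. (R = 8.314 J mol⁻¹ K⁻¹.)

ΔG = 13.1 kJ/mol

Q_c = [CO₂]·[H₂] / ([CO]·[H₂O]) = (0.71)·(2.4) / ((0.27)·(0.45)) = 14.0
ΔG = RT ln(Q_c/K_c) = (8.314 J mol⁻¹ K⁻¹)(850 K) × ln(14.0/2.2)
   = (7.067 kJ/mol)(1.851) = 13.1 kJ/mol
ΔG > 0, so the forward reaction is non-spontaneous (proceeds in reverse).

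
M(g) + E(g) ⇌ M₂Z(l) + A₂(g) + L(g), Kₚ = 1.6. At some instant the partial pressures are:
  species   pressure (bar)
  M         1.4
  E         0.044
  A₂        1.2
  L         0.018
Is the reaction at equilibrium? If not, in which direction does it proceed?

forward (toward products)

(M₂Z is a pure liquid — omitted from Qₚ.)
Qₚ = P(A₂)·P(L) / (P(M)·P(E)) = (1.2)·(0.018) / ((1.4)·(0.044)) = 0.35
Qₚ = 0.35 < Kₚ = 1.6, so the forward reaction proceeds.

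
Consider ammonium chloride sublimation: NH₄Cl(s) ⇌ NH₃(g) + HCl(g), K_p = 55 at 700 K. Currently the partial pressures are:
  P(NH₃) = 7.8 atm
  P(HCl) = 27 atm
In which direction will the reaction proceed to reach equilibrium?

(NH₄Cl is a pure solid — omitted from Q_p.)
Q_p = P(NH₃)·P(HCl) = (7.8)·(27) = 210
Q_p = 210 > K_p = 55, so the reverse reaction proceeds.

reverse (toward reactants)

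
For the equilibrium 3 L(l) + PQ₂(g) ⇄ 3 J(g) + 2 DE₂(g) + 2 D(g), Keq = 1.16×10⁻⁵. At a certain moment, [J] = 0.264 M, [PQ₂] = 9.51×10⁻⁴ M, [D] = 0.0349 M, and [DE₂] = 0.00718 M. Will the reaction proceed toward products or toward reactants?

in the forward direction

(L is a pure liquid — omitted from Q.)
Q = [J]³·[DE₂]²·[D]² / [PQ₂] = (0.264)³·(0.00718)²·(0.0349)² / (9.51×10⁻⁴) = 1.21×10⁻⁶
Q = 1.21×10⁻⁶ < Keq = 1.16×10⁻⁵, so the forward reaction proceeds.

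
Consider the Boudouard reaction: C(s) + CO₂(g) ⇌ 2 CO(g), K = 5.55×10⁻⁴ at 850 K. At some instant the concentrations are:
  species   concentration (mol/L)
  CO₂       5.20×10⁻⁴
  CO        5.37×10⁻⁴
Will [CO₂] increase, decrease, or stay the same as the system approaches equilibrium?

(C is a pure solid — omitted from Q.)
Q = [CO]² / [CO₂] = (5.37×10⁻⁴)² / (5.20×10⁻⁴) = 5.55×10⁻⁴
Q = 5.55×10⁻⁴ = K; the system is at equilibrium.

stay the same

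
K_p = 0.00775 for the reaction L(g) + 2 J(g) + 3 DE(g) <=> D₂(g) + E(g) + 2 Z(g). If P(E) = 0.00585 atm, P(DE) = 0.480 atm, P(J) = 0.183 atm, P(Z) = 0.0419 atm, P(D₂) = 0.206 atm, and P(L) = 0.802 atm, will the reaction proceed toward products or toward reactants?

Q_p = P(D₂)·P(E)·P(Z)² / (P(L)·P(J)²·P(DE)³) = (0.206)·(0.00585)·(0.0419)² / ((0.802)·(0.183)²·(0.480)³) = 7.12×10⁻⁴
Q_p = 7.12×10⁻⁴ < K_p = 0.00775, so the forward reaction proceeds.

toward products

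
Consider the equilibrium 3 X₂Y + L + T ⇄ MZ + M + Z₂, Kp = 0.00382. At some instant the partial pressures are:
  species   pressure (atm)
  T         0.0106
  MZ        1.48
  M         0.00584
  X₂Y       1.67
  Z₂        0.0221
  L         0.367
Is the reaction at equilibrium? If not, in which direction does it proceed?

reverse (toward reactants)

Qp = P(MZ)·P(M)·P(Z₂) / (P(X₂Y)³·P(L)·P(T)) = (1.48)·(0.00584)·(0.0221) / ((1.67)³·(0.367)·(0.0106)) = 0.0105
Qp = 0.0105 > Kp = 0.00382, so the reverse reaction proceeds.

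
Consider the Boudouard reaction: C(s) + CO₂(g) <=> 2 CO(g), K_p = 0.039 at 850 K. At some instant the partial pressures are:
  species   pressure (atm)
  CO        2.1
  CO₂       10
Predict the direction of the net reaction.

reverse (toward reactants)

(C is a pure solid — omitted from Q_p.)
Q_p = P(CO)² / P(CO₂) = (2.1)² / (10) = 0.44
Q_p = 0.44 > K_p = 0.039, so the reverse reaction proceeds.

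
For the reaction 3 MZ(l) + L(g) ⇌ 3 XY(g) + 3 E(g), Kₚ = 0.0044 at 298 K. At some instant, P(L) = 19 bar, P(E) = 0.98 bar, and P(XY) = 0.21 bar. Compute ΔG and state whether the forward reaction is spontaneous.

(MZ is a pure liquid — omitted from Qₚ.)
Qₚ = P(XY)³·P(E)³ / P(L) = (0.21)³·(0.98)³ / (19) = 4.59×10⁻⁴
ΔG = RT ln(Qₚ/Kₚ) = (8.314 J mol⁻¹ K⁻¹)(298 K) × ln(4.59×10⁻⁴/0.0044)
   = (2.478 kJ/mol)(-2.260) = -5.60 kJ/mol
ΔG < 0, so the forward reaction is spontaneous (proceeds forward).

ΔG = -5.60 kJ/mol; the forward reaction is spontaneous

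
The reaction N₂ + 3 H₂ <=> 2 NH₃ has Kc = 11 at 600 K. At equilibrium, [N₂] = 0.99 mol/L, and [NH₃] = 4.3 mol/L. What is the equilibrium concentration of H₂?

At equilibrium, Kc = [NH₃]² / ([N₂]·[H₂]³) = 11.
(4.3)² / ((0.99)·([H₂])³) = 11
[H₂]³ = 1.70 ⇒ [H₂] = 1.2 mol/L

[H₂] = 1.2 mol/L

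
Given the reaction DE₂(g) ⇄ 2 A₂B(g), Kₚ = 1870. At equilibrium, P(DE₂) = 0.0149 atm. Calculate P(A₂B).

P(A₂B) = 5.28 atm

At equilibrium, Kₚ = P(A₂B)² / P(DE₂) = 1870.
(P(A₂B))² / (0.0149) = 1870
P(A₂B)² = 27.9 ⇒ P(A₂B) = 5.28 atm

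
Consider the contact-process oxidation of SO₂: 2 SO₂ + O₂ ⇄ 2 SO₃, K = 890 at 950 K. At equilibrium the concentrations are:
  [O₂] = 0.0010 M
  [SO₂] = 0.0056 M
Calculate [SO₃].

[SO₃] = 0.0053 M

At equilibrium, K = [SO₃]² / ([SO₂]²·[O₂]) = 890.
([SO₃])² / ((0.0056)²·(0.0010)) = 890
[SO₃]² = 2.79×10⁻⁵ ⇒ [SO₃] = 0.0053 M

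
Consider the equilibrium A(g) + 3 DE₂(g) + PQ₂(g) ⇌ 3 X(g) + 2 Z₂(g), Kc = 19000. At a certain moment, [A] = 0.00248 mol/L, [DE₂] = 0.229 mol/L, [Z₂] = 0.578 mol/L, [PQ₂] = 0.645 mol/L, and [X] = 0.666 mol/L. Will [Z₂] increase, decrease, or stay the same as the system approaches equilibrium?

Qc = [X]³·[Z₂]² / ([A]·[DE₂]³·[PQ₂]) = (0.666)³·(0.578)² / ((0.00248)·(0.229)³·(0.645)) = 5140
Qc = 5140 < Kc = 19000: net forward reaction.
Z₂ is a product, so it increases.

increase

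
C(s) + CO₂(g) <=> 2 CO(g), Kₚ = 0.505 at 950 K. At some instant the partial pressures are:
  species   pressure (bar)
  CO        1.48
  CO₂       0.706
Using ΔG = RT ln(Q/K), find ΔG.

(C is a pure solid — omitted from Qₚ.)
Qₚ = P(CO)² / P(CO₂) = (1.48)² / (0.706) = 3.10
ΔG = RT ln(Qₚ/Kₚ) = (8.314 J mol⁻¹ K⁻¹)(950 K) × ln(3.10/0.505)
   = (7.898 kJ/mol)(1.815) = 14.3 kJ/mol
ΔG > 0, so the forward reaction is non-spontaneous (proceeds in reverse).

ΔG = 14.3 kJ/mol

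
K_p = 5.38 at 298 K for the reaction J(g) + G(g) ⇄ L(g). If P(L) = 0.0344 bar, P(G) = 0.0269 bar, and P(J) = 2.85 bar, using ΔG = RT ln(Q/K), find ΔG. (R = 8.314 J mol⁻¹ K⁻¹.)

ΔG = -6.15 kJ/mol

Q_p = P(L) / (P(J)·P(G)) = (0.0344) / ((2.85)·(0.0269)) = 0.449
ΔG = RT ln(Q_p/K_p) = (8.314 J mol⁻¹ K⁻¹)(298 K) × ln(0.449/5.38)
   = (2.478 kJ/mol)(-2.483) = -6.15 kJ/mol
ΔG < 0, so the forward reaction is spontaneous (proceeds forward).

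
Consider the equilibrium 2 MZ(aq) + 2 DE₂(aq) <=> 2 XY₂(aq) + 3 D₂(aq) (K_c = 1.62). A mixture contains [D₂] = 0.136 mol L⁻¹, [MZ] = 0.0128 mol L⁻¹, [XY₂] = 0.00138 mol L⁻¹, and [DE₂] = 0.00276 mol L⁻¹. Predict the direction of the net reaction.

Q_c = [XY₂]²·[D₂]³ / ([MZ]²·[DE₂]²) = (0.00138)²·(0.136)³ / ((0.0128)²·(0.00276)²) = 3.84
Q_c = 3.84 > K_c = 1.62, so the reverse reaction proceeds.

to the left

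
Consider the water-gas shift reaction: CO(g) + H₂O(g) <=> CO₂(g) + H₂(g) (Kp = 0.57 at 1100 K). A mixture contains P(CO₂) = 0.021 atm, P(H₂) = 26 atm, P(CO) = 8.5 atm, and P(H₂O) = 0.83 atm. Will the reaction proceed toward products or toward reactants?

forward (toward products)

Qp = P(CO₂)·P(H₂) / (P(CO)·P(H₂O)) = (0.021)·(26) / ((8.5)·(0.83)) = 0.077
Qp = 0.077 < Kp = 0.57, so the forward reaction proceeds.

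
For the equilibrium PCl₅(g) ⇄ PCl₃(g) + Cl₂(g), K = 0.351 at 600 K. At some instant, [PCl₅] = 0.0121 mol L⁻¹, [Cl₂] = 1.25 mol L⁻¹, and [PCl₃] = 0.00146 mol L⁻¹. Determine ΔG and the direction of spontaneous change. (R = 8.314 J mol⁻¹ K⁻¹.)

ΔG = -4.21 kJ/mol; the forward reaction is spontaneous

Q = [PCl₃]·[Cl₂] / [PCl₅] = (0.00146)·(1.25) / (0.0121) = 0.151
ΔG = RT ln(Q/K) = (8.314 J mol⁻¹ K⁻¹)(600 K) × ln(0.151/0.351)
   = (4.988 kJ/mol)(-0.8435) = -4.21 kJ/mol
ΔG < 0, so the forward reaction is spontaneous (proceeds forward).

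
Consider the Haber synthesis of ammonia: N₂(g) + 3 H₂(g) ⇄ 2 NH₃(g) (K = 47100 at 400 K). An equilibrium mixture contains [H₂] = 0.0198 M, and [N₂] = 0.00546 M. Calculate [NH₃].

[NH₃] = 0.0447 M

At equilibrium, K = [NH₃]² / ([N₂]·[H₂]³) = 47100.
([NH₃])² / ((0.00546)·(0.0198)³) = 47100
[NH₃]² = 0.00200 ⇒ [NH₃] = 0.0447 M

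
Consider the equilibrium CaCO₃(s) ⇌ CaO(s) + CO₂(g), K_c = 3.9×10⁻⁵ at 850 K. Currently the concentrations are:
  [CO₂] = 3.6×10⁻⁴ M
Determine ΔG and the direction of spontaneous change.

(CaCO₃, CaO are pure solids — omitted from Q_c.)
Q_c = [CO₂] = 3.60×10⁻⁴
ΔG = RT ln(Q_c/K_c) = (8.314 J mol⁻¹ K⁻¹)(850 K) × ln(3.60×10⁻⁴/3.9×10⁻⁵)
   = (7.067 kJ/mol)(2.223) = 15.7 kJ/mol
ΔG > 0, so the forward reaction is non-spontaneous (proceeds in reverse).

ΔG = 15.7 kJ/mol; the forward reaction is non-spontaneous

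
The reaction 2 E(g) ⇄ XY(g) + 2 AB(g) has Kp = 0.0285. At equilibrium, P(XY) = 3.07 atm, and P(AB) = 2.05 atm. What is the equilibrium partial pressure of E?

P(E) = 21.3 atm

At equilibrium, Kp = P(XY)·P(AB)² / P(E)² = 0.0285.
(3.07)·(2.05)² / (P(E))² = 0.0285
P(E)² = 453 ⇒ P(E) = 21.3 atm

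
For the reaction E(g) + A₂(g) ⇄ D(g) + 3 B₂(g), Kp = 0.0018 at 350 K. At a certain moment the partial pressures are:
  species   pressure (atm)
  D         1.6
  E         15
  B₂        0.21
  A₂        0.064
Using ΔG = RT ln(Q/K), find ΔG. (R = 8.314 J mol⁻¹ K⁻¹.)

Qp = P(D)·P(B₂)³ / (P(E)·P(A₂)) = (1.6)·(0.21)³ / ((15)·(0.064)) = 0.0154
ΔG = RT ln(Qp/Kp) = (8.314 J mol⁻¹ K⁻¹)(350 K) × ln(0.0154/0.0018)
   = (2.910 kJ/mol)(2.147) = 6.25 kJ/mol
ΔG > 0, so the forward reaction is non-spontaneous (proceeds in reverse).

ΔG = 6.25 kJ/mol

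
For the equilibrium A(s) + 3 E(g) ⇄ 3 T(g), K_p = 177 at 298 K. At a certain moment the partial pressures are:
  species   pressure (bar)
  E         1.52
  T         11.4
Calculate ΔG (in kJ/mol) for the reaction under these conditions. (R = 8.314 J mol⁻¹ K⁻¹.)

(A is a pure solid — omitted from Q_p.)
Q_p = P(T)³ / P(E)³ = (11.4)³ / (1.52)³ = 422
ΔG = RT ln(Q_p/K_p) = (8.314 J mol⁻¹ K⁻¹)(298 K) × ln(422/177)
   = (2.478 kJ/mol)(0.8689) = 2.15 kJ/mol
ΔG > 0, so the forward reaction is non-spontaneous (proceeds in reverse).

ΔG = 2.15 kJ/mol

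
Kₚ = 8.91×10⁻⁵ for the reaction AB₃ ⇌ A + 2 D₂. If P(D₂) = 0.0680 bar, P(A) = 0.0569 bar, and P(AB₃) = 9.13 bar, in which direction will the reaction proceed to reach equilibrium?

forward (toward products)

Qₚ = P(A)·P(D₂)² / P(AB₃) = (0.0569)·(0.0680)² / (9.13) = 2.88×10⁻⁵
Qₚ = 2.88×10⁻⁵ < Kₚ = 8.91×10⁻⁵, so the forward reaction proceeds.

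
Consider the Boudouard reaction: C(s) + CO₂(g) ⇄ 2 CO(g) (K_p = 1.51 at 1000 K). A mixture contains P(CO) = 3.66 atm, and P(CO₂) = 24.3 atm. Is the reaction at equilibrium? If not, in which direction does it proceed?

toward products

(C is a pure solid — omitted from Q_p.)
Q_p = P(CO)² / P(CO₂) = (3.66)² / (24.3) = 0.551
Q_p = 0.551 < K_p = 1.51, so the forward reaction proceeds.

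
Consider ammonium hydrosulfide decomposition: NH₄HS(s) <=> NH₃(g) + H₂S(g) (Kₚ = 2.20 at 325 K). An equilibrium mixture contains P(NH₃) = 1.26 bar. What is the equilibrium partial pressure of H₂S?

(NH₄HS is a pure solid — omitted from Kₚ.)
At equilibrium, Kₚ = P(NH₃)·P(H₂S) = 2.20.
(1.26)·(P(H₂S)) = 2.20
P(H₂S) = 1.75 bar

P(H₂S) = 1.75 bar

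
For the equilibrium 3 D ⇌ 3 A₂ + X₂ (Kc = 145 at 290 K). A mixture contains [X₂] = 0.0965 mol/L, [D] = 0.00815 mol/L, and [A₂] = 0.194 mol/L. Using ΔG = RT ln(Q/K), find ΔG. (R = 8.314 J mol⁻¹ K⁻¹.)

ΔG = 5.29 kJ/mol

Qc = [A₂]³·[X₂] / [D]³ = (0.194)³·(0.0965) / (0.00815)³ = 1300
ΔG = RT ln(Qc/Kc) = (8.314 J mol⁻¹ K⁻¹)(290 K) × ln(1300/145)
   = (2.411 kJ/mol)(2.193) = 5.29 kJ/mol
ΔG > 0, so the forward reaction is non-spontaneous (proceeds in reverse).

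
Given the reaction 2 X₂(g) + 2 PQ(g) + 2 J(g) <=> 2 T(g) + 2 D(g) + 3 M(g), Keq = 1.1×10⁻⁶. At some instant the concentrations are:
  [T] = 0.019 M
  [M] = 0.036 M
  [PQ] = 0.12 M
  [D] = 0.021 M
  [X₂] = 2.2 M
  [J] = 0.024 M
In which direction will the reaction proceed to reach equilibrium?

toward products

Q = [T]²·[D]²·[M]³ / ([X₂]²·[PQ]²·[J]²) = (0.019)²·(0.021)²·(0.036)³ / ((2.2)²·(0.12)²·(0.024)²) = 1.9×10⁻⁷
Q = 1.9×10⁻⁷ < Keq = 1.1×10⁻⁶, so the forward reaction proceeds.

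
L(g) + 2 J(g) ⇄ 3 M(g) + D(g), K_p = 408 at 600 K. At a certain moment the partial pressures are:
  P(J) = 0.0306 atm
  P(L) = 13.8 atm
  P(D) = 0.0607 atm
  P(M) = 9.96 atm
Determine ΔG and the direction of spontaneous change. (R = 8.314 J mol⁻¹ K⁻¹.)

Q_p = P(M)³·P(D) / (P(L)·P(J)²) = (9.96)³·(0.0607) / ((13.8)·(0.0306)²) = 4640
ΔG = RT ln(Q_p/K_p) = (8.314 J mol⁻¹ K⁻¹)(600 K) × ln(4640/408)
   = (4.988 kJ/mol)(2.431) = 12.1 kJ/mol
ΔG > 0, so the forward reaction is non-spontaneous (proceeds in reverse).

ΔG = 12.1 kJ/mol; the forward reaction is non-spontaneous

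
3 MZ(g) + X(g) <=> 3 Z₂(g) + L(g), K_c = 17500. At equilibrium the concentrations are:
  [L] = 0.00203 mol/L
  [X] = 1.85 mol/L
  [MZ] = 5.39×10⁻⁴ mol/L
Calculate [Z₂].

[Z₂] = 0.136 mol/L

At equilibrium, K_c = [Z₂]³·[L] / ([MZ]³·[X]) = 17500.
([Z₂])³·(0.00203) / ((5.39×10⁻⁴)³·(1.85)) = 17500
[Z₂]³ = 0.00250 ⇒ [Z₂] = 0.136 mol/L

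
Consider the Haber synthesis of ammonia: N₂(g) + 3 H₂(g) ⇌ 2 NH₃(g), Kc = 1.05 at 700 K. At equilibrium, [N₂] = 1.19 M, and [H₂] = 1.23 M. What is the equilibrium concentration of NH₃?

At equilibrium, Kc = [NH₃]² / ([N₂]·[H₂]³) = 1.05.
([NH₃])² / ((1.19)·(1.23)³) = 1.05
[NH₃]² = 2.33 ⇒ [NH₃] = 1.52 M

[NH₃] = 1.52 M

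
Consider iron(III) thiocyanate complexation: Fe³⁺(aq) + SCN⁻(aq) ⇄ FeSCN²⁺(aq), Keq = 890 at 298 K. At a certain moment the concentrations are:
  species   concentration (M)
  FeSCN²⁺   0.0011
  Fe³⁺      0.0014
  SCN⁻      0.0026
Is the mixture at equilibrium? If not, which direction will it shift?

no; Q < K, reaction proceeds forward

Q = [FeSCN²⁺] / ([Fe³⁺]·[SCN⁻]) = (0.0011) / ((0.0014)·(0.0026)) = 300
Q = 300 < Keq = 890: net forward reaction.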